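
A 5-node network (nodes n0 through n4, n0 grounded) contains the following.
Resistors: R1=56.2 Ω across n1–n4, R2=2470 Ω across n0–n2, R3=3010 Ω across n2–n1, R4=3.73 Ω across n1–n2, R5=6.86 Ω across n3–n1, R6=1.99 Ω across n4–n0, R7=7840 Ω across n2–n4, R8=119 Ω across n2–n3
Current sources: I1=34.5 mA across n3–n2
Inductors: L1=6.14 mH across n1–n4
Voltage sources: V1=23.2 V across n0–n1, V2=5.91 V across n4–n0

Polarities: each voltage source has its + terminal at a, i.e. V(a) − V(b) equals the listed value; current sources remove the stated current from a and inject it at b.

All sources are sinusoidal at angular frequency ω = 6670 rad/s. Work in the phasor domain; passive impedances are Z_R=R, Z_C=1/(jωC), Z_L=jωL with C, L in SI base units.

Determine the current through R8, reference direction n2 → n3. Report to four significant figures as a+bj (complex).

Element admittances at ω=6670 rad/s:
  Y(R1) = 0.01779+0.000j S between n1,n4
  Y(R2) = 0.0004049+0.000j S between n0,n2
  Y(R3) = 0.0003322+0.000j S between n2,n1
  Y(R4) = 0.2681+0.000j S between n1,n2
  I1: injects 0.0345 A into n2 (from n3)
  Y(R5) = 0.1458+0.000j S between n3,n1
  Y(R6) = 0.5025+0.000j S between n4,n0
  Y(L1) = 0.000-0.02442j S between n1,n4
  Y(R7) = 0.0001276+0.000j S between n2,n4
  Y(R8) = 0.008403+0.000j S between n2,n3
  V1: constraint V(n0)−V(n1) = 23.2
  V2: constraint V(n4)−V(n0) = 5.91
Assemble and solve the 6×6 MNA system:
  V(n1)=-23.20+0.000j  V(n2)=-23.03+0.000j  V(n3)=-23.41+0.000j  V(n4)=5.910+0.000j
  i(V1)=-0.5310+0.7108j  i(V2)=-3.492+0.7108j

0.003192+0.000j A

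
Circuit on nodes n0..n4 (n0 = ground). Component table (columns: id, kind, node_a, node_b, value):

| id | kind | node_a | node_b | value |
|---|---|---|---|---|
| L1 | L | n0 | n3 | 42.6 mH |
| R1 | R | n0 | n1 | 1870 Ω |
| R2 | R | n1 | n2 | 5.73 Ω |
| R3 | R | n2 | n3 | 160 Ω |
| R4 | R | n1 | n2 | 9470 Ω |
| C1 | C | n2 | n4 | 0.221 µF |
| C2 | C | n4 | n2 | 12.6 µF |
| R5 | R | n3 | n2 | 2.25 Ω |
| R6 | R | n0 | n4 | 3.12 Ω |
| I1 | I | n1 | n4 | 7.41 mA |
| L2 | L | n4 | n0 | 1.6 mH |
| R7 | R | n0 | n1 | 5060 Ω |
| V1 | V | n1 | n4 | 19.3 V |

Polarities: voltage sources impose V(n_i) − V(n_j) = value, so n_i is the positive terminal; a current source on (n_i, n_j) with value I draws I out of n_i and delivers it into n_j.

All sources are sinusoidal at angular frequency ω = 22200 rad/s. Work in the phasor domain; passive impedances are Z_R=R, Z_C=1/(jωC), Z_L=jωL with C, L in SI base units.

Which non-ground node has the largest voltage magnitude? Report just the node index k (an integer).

1

Apply KCL at each of the 4 non-ground nodes and solve the resulting linear system.
Node n1: branches {R1, R2, R4, I1, R7, V1} → V_1 = 19.28+0.01598j
Node n2: branches {R2, R3, R4, C1, C2, R5} → V_2 = 5.289-8.601j
Node n3: branches {L1, R3, R5} → V_3 = 5.310-8.589j
Node n4: branches {C1, C2, R6, I1, L2, V1} → V_4 = -0.01713+0.01598j
Source currents: i(V1)=-2.465-1.505j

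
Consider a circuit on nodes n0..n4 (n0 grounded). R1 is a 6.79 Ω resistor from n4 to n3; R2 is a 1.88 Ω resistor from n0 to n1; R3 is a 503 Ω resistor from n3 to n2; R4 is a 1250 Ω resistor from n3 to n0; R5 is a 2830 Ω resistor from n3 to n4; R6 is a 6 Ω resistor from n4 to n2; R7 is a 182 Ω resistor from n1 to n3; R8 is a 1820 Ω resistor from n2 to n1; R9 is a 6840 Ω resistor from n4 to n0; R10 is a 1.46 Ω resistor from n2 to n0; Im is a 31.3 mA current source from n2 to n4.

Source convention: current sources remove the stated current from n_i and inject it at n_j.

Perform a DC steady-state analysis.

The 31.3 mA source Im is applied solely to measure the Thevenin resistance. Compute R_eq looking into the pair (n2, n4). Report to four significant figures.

R_eq = 5.729 Ω

MNA unknowns: 4 node voltages V₁..V_4
R1: Y=0.1473 on G[4,3]
R2: Y=0.5319 on G[0,1]
R3: Y=0.001988 on G[3,2]
R4: Y=0.0008000 on G[3,0]
R5: Y=0.0003534 on G[3,4]
R6: Y=0.1667 on G[4,2]
R7: Y=0.005495 on G[1,3]
R8: Y=0.0005495 on G[2,1]
R9: Y=0.0001462 on G[4,0]
R10: Y=0.6849 on G[2,0]
Im: z[2]−=0.0313, z[4]+=0.0313
solve → V1=0.001718, V2=-0.001569, V3=0.1683, V4=0.1777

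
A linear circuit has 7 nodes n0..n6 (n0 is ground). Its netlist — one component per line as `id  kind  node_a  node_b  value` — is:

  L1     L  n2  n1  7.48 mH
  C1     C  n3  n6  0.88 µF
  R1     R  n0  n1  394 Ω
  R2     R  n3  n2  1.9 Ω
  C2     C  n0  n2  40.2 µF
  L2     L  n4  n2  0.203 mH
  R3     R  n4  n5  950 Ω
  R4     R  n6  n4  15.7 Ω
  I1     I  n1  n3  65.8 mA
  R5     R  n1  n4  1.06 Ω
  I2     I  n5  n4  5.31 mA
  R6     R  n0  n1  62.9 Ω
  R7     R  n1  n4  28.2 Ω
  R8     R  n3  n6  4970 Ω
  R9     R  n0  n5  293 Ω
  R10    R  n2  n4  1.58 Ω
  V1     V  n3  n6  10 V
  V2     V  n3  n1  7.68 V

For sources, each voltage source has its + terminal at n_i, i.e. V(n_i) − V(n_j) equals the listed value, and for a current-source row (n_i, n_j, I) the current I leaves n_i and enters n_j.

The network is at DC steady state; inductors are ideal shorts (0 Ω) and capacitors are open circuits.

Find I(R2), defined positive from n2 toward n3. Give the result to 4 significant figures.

Apply KCL at each of the 6 non-ground nodes and solve the resulting linear system.
Node n1: branches {L1, R1, I1, R5, R6, R7, V2} → V_1 = 0.2109
Node n2: branches {L1, R2, C2, L2, R10} → V_2 = 0.2109
Node n3: branches {C1, R2, I1, R8, V1, V2} → V_3 = 7.891
Node n4: branches {L2, R3, R4, R5, I2, R7, R10} → V_4 = 0.2109
Node n5: branches {R3, I2, R9} → V_5 = -1.139
Node n6: branches {C1, R4, R8, V1} → V_6 = -2.109
Source currents: i(L1)=3.898, i(L2)=-0.1439, i(V1)=-0.1498, i(V2)=-3.829

-4.042 A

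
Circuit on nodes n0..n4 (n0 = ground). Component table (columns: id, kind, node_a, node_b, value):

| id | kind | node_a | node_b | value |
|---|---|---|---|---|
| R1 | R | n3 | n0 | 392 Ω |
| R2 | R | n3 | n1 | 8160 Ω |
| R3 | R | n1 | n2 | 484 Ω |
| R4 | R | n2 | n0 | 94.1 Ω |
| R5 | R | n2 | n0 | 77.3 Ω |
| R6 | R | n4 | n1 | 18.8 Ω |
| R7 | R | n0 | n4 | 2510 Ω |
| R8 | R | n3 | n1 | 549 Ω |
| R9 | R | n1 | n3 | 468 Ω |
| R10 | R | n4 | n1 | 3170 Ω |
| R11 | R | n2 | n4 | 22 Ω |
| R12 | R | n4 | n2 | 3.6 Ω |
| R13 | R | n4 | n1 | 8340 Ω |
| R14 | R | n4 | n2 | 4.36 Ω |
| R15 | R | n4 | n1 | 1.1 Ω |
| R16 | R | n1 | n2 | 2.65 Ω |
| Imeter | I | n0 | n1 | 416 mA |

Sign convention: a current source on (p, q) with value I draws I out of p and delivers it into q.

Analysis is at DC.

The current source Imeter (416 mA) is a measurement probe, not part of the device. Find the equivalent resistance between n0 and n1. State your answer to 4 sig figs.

R_eq = 40.34 Ω

MNA unknowns: 4 node voltages V₁..V_4
R1: Y=0.002551 on G[3,0]
R2: Y=0.0001225 on G[3,1]
R3: Y=0.002066 on G[1,2]
R4: Y=0.01063 on G[2,0]
R5: Y=0.01294 on G[2,0]
R6: Y=0.05319 on G[4,1]
R7: Y=0.0003984 on G[0,4]
R8: Y=0.001821 on G[3,1]
R9: Y=0.002137 on G[1,3]
R10: Y=0.0003155 on G[4,1]
R11: Y=0.04545 on G[2,4]
R12: Y=0.2778 on G[4,2]
R13: Y=0.0001199 on G[4,1]
R14: Y=0.2294 on G[4,2]
R15: Y=0.9091 on G[4,1]
R16: Y=0.3774 on G[1,2]
Imeter: z[0]−=0.416, z[1]+=0.416
solve → V1=16.78, V2=16.26, V3=10.33, V4=16.59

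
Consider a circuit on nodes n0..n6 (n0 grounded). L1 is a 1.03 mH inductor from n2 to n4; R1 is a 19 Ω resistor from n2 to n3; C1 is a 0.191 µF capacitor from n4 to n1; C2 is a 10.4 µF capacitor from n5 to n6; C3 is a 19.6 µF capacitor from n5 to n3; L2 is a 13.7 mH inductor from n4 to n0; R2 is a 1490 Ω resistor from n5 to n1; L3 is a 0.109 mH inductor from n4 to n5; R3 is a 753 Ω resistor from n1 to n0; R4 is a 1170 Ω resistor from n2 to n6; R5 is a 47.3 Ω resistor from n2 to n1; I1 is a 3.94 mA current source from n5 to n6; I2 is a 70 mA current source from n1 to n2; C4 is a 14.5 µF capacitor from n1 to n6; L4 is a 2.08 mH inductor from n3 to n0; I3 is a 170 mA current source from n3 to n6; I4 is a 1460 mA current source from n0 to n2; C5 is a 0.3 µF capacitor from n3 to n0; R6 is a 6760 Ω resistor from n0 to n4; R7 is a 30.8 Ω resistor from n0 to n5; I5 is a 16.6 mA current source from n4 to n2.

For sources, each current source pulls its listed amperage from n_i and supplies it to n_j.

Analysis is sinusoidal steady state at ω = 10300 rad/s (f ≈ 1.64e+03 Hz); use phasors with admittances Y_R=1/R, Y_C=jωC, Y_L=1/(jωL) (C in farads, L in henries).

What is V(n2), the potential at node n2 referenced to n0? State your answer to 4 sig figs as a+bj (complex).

Element admittances at ω=10300 rad/s:
  Y(L1) = 0.000-0.09426j S between n2,n4
  Y(R1) = 0.05263+0.000j S between n2,n3
  Y(C1) = 0.000+0.001967j S between n4,n1
  Y(C2) = 0.000+0.1071j S between n5,n6
  Y(C3) = 0.000+0.2019j S between n5,n3
  Y(L2) = 0.000-0.007087j S between n4,n0
  Y(R2) = 0.0006711+0.000j S between n5,n1
  Y(L3) = 0.000-0.8907j S between n4,n5
  Y(R3) = 0.001328+0.000j S between n1,n0
  Y(R4) = 0.0008547+0.000j S between n2,n6
  Y(R5) = 0.02114+0.000j S between n2,n1
  I1: injects 0.00394 A into n6 (from n5)
  I2: injects 0.07 A into n2 (from n1)
  Y(C4) = 0.000+0.1494j S between n1,n6
  Y(L4) = 0.000-0.04668j S between n3,n0
  I3: injects 0.17 A into n6 (from n3)
  I4: injects 1.46 A into n2 (from n0)
  Y(C5) = 0.000+0.003090j S between n3,n0
  Y(R6) = 0.0001479+0.000j S between n0,n4
  Y(R7) = 0.03247+0.000j S between n0,n5
  I5: injects 0.0166 A into n2 (from n4)
Assemble and solve the 6×6 MNA system:
  V(n1)=13.01+17.26j  V(n2)=17.68+33.01j  V(n3)=13.29+23.82j  V(n4)=8.878+20.16j  V(n5)=8.023+18.98j  V(n6)=10.98+17.28j

17.68+33.01j V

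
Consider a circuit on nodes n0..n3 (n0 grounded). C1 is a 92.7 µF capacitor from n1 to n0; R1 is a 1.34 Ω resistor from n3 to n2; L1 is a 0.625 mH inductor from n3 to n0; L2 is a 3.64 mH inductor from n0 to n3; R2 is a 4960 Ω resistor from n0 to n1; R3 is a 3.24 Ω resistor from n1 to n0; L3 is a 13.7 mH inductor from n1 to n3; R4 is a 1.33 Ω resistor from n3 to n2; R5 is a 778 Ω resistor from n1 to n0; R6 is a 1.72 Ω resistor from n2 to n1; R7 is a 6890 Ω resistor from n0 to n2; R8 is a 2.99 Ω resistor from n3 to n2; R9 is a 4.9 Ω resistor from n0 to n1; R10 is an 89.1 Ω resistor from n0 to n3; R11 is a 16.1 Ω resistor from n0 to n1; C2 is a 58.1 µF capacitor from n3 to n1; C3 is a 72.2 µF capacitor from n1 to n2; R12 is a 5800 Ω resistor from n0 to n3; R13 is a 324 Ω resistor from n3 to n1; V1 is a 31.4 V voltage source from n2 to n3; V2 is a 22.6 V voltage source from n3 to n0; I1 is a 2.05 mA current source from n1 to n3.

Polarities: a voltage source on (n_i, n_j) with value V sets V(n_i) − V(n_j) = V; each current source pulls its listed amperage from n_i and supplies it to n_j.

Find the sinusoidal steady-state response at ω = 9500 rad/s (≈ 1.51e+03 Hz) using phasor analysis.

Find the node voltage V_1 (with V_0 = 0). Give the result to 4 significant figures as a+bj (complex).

24.24-1.575j V

MNA unknowns: 3 node voltages V₁..V_3 plus 2 source currents (V1, V2)
C1: Y=0.000+0.8807j on G[1,0]
R1: Y=0.7463+0.000j on G[3,2]
L1: Y=0.000-0.1684j on G[3,0]
L2: Y=0.000-0.02892j on G[0,3]
R2: Y=0.0002016+0.000j on G[0,1]
R3: Y=0.3086+0.000j on G[1,0]
L3: Y=0.000-0.007683j on G[1,3]
R4: Y=0.7519+0.000j on G[3,2]
R5: Y=0.001285+0.000j on G[1,0]
R6: Y=0.5814+0.000j on G[2,1]
R7: Y=0.0001451+0.000j on G[0,2]
R8: Y=0.3344+0.000j on G[3,2]
R9: Y=0.2041+0.000j on G[0,1]
R10: Y=0.01122+0.000j on G[0,3]
R11: Y=0.06211+0.000j on G[0,1]
C2: Y=0.000+0.5520j on G[3,1]
C3: Y=0.000+0.6859j on G[1,2]
R12: Y=0.0001724+0.000j on G[0,3]
R13: Y=0.003086+0.000j on G[3,1]
V1: row V2−V3=31.4, i_V1 at 2,3
V2: row V3−V0=22.6, i_V2 at 3,0
I1: z[1]−=0.00205, z[3]+=0.00205
solve → V1=24.24-1.575j, V2=54.00+0.000j, V3=22.60+0.000j
aux → i_V1=-73.77-21.33j, i_V2=-15.62-15.98j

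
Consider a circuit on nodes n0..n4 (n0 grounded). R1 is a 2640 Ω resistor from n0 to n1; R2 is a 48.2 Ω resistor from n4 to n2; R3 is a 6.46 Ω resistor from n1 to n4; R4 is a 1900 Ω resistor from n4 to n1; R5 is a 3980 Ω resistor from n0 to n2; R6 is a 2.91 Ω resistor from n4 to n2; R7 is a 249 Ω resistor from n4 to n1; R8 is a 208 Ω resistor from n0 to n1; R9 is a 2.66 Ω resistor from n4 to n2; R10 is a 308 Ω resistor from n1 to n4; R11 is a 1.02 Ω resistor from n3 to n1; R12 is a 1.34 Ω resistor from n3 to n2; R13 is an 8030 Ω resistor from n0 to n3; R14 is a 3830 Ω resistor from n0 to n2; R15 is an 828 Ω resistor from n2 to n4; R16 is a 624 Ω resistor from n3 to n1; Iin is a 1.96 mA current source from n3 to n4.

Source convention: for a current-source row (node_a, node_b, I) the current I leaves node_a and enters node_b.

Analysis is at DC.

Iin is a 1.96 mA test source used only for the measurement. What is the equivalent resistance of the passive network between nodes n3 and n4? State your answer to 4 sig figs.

Element admittances at DC:
  Y(R1) = 0.0003788 S between n0,n1
  Y(R2) = 0.02075 S between n4,n2
  Y(R3) = 0.1548 S between n1,n4
  Y(R4) = 0.0005263 S between n4,n1
  Y(R5) = 0.0002513 S between n0,n2
  Y(R6) = 0.3436 S between n4,n2
  Y(R7) = 0.004016 S between n4,n1
  Y(R8) = 0.004808 S between n0,n1
  Y(R9) = 0.3759 S between n4,n2
  Y(R10) = 0.003247 S between n1,n4
  Y(R11) = 0.9804 S between n3,n1
  Y(R12) = 0.7463 S between n3,n2
  Y(R13) = 0.0001245 S between n0,n3
  Y(R14) = 0.0002611 S between n0,n2
  Y(R15) = 0.001208 S between n2,n4
  Y(R16) = 0.001603 S between n3,n1
  Iin: injects 0.00196 A into n4 (from n3)
Assemble and solve the 4×4 MNA system:
  V(n1)=-0.0001084  V(n2)=0.001256  V(n3)=-0.0006532  V(n4)=0.003179

R_eq = 1.955 Ω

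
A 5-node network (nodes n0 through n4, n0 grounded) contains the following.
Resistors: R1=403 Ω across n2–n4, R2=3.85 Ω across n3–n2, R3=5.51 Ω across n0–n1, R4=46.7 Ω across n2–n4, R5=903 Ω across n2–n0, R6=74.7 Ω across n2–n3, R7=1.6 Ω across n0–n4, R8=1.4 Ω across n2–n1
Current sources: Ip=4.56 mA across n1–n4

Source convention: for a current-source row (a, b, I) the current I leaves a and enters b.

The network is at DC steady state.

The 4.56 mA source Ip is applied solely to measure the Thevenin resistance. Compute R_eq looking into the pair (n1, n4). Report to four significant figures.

MNA unknowns: 4 node voltages V₁..V_4
R1: Y=0.002481 on G[2,4]
R2: Y=0.2597 on G[3,2]
R3: Y=0.1815 on G[0,1]
R4: Y=0.02141 on G[2,4]
R5: Y=0.001107 on G[2,0]
R6: Y=0.01339 on G[2,3]
R7: Y=0.6250 on G[0,4]
R8: Y=0.7143 on G[2,1]
Ip: z[1]−=0.00456, z[4]+=0.00456
solve → V1=-0.02147, V2=-0.02054, V3=-0.02054, V4=0.006271

R_eq = 6.084 Ω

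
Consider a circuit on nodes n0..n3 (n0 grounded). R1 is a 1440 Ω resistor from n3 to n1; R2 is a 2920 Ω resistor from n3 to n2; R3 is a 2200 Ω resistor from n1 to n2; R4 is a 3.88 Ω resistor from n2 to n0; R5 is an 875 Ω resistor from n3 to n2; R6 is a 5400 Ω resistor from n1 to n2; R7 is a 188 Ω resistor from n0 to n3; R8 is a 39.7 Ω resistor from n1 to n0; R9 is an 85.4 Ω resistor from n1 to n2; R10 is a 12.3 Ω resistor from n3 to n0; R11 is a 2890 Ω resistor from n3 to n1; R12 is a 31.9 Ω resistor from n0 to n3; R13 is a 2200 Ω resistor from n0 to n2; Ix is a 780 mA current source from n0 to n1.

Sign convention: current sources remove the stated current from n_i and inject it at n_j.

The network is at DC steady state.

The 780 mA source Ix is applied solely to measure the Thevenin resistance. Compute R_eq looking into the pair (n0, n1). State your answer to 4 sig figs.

R_eq = 26.31 Ω

Apply KCL at each of the 3 non-ground nodes and solve the resulting linear system.
Node n1: branches {R1, R3, R6, R8, R9, R11, Ix} → V_1 = 20.52
Node n2: branches {R2, R3, R4, R5, R6, R9, R13} → V_2 = 0.9327
Node n3: branches {R1, R2, R5, R7, R10, R11, R12} → V_3 = 0.1887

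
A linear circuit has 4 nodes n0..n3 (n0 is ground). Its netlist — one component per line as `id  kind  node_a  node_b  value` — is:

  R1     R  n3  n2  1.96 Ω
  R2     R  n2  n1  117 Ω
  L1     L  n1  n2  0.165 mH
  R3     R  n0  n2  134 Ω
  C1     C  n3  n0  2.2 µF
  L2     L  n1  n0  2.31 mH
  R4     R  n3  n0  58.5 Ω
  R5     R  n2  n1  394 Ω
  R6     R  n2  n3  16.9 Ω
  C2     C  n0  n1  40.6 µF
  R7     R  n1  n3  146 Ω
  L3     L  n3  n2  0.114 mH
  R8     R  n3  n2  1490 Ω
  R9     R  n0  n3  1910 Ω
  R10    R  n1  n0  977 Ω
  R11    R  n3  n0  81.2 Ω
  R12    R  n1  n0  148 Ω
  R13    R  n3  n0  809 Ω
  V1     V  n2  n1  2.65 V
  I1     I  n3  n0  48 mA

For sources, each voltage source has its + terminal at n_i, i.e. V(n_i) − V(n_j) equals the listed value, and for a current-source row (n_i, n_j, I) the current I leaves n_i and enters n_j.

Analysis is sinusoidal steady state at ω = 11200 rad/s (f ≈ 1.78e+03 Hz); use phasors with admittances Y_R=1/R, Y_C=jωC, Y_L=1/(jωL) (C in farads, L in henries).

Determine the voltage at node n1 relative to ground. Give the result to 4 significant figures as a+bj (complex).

-0.1703+0.3298j V

MNA unknowns: 3 node voltages V₁..V_3 plus 1 source current (V1)
R1: Y=0.5102+0.000j on G[3,2]
R2: Y=0.008547+0.000j on G[2,1]
L1: Y=0.000-0.5411j on G[1,2]
R3: Y=0.007463+0.000j on G[0,2]
C1: Y=0.000+0.02464j on G[3,0]
L2: Y=0.000-0.03865j on G[1,0]
R4: Y=0.01709+0.000j on G[3,0]
R5: Y=0.002538+0.000j on G[2,1]
R6: Y=0.05917+0.000j on G[2,3]
C2: Y=0.000+0.4547j on G[0,1]
R7: Y=0.006849+0.000j on G[1,3]
L3: Y=0.000-0.7832j on G[3,2]
R8: Y=0.0006711+0.000j on G[3,2]
R9: Y=0.0005236+0.000j on G[0,3]
R10: Y=0.001024+0.000j on G[1,0]
R11: Y=0.01232+0.000j on G[3,0]
R12: Y=0.006757+0.000j on G[1,0]
R13: Y=0.001236+0.000j on G[3,0]
V1: row V2−V1=2.65, i_V1 at 2,1
I1: z[3]−=0.048, z[0]+=0.048
solve → V1=-0.1703+0.3298j, V2=2.480+0.3298j, V3=2.450+0.1753j
aux → i_V1=-0.1859+1.367j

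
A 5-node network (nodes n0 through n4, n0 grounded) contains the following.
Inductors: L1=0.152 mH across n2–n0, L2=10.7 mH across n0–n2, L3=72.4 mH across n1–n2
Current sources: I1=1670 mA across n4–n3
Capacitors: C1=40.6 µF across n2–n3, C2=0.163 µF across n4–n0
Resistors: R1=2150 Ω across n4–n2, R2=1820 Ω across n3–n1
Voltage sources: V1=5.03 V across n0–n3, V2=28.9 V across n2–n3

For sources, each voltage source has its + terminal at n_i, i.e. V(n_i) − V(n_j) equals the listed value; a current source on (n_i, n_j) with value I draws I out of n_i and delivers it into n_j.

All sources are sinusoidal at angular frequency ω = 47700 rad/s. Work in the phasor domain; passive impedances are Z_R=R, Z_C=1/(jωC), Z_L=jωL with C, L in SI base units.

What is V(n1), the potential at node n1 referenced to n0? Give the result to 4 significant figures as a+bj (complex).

1.252-11.92j V

Element admittances at ω=47700 rad/s:
  Y(L1) = 0.000-0.1379j S between n2,n0
  Y(L2) = 0.000-0.001959j S between n0,n2
  Y(L3) = 0.000-0.0002896j S between n1,n2
  I1: injects 1.67 A into n3 (from n4)
  Y(C1) = 0.000+1.937j S between n2,n3
  Y(R1) = 0.0004651+0.000j S between n4,n2
  Y(R2) = 0.0005495+0.000j S between n3,n1
  Y(C2) = 0.000+0.007775j S between n4,n0
  V1: constraint V(n0)−V(n3) = 5.03
  V2: constraint V(n2)−V(n3) = 28.9
Assemble and solve the 6×6 MNA system:
  V(n1)=1.252-11.92j  V(n2)=23.87+0.000j  V(n3)=-5.030+0.000j  V(n4)=-12.72+212.6j
  i(V1)=-1.653-3.438j  i(V2)=-0.02047-52.52j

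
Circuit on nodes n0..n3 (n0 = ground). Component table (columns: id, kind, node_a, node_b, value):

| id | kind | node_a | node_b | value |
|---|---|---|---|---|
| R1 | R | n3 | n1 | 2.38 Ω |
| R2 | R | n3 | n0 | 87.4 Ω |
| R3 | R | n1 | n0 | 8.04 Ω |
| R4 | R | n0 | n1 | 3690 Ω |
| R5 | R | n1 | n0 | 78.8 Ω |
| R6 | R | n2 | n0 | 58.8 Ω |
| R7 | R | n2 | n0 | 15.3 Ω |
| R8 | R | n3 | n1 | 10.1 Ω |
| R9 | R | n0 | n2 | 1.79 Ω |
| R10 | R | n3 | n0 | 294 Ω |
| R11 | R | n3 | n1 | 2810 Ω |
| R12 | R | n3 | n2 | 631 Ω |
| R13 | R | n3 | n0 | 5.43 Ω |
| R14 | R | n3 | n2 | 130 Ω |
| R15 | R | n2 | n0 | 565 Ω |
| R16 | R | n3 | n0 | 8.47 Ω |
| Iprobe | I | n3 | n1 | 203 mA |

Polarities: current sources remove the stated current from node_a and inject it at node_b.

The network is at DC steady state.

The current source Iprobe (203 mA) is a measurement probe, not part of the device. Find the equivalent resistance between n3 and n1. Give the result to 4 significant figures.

Element admittances at DC:
  Y(R1) = 0.4202 S between n3,n1
  Y(R2) = 0.01144 S between n3,n0
  Y(R3) = 0.1244 S between n1,n0
  Y(R4) = 0.0002710 S between n0,n1
  Y(R5) = 0.01269 S between n1,n0
  Y(R6) = 0.01701 S between n2,n0
  Y(R7) = 0.06536 S between n2,n0
  Y(R8) = 0.09901 S between n3,n1
  Y(R9) = 0.5587 S between n0,n2
  Y(R10) = 0.003401 S between n3,n0
  Y(R11) = 0.0003559 S between n3,n1
  Y(R12) = 0.001585 S between n3,n2
  Y(R13) = 0.1842 S between n3,n0
  Y(R14) = 0.007692 S between n3,n2
  Y(R15) = 0.001770 S between n2,n0
  Y(R16) = 0.1181 S between n3,n0
  Iprobe: injects 0.203 A into n1 (from n3)
Assemble and solve the 3×3 MNA system:
  V(n1)=0.2318  V(n2)=-0.001389  V(n3)=-0.09761

R_eq = 1.623 Ω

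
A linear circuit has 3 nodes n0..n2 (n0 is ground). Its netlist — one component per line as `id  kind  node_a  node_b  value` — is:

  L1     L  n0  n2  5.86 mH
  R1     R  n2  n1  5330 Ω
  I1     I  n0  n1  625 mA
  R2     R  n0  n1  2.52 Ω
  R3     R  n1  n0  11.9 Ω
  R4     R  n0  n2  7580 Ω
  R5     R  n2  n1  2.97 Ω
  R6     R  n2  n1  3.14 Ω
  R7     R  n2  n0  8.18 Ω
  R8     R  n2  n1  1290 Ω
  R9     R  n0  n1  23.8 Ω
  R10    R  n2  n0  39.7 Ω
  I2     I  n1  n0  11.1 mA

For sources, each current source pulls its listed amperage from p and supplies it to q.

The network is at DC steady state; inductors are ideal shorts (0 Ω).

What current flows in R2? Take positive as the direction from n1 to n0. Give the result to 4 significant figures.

Apply KCL at each of the 2 non-ground nodes and solve the resulting linear system.
Node n1: branches {R1, I1, R2, R3, R5, R6, R8, R9, I2} → V_1 = 0.5207
Node n2: branches {L1, R1, R4, R5, R6, R7, R8, R10} → V_2 = 0.000
Source currents: i(L1)=-0.3416

0.2066 A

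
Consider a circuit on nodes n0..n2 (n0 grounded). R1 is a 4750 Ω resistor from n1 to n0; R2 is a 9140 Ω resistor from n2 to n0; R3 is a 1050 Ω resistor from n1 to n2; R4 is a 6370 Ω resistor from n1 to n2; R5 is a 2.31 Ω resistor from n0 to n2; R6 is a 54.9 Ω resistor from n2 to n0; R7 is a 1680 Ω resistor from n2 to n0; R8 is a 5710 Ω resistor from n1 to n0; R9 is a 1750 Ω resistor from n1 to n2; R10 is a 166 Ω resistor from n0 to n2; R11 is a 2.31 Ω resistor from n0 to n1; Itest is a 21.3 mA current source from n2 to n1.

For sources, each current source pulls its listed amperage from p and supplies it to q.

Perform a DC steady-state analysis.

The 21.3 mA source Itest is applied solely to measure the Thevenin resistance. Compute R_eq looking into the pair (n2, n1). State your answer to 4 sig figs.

Element admittances at DC:
  Y(R1) = 0.0002105 S between n1,n0
  Y(R2) = 0.0001094 S between n2,n0
  Y(R3) = 0.0009524 S between n1,n2
  Y(R4) = 0.0001570 S between n1,n2
  Y(R5) = 0.4329 S between n0,n2
  Y(R6) = 0.01821 S between n2,n0
  Y(R7) = 0.0005952 S between n2,n0
  Y(R8) = 0.0001751 S between n1,n0
  Y(R9) = 0.0005714 S between n1,n2
  Y(R10) = 0.006024 S between n0,n2
  Y(R11) = 0.4329 S between n0,n1
  Itest: injects 0.0213 A into n1 (from n2)
Assemble and solve the 2×2 MNA system:
  V(n1)=0.04879  V(n2)=-0.04617

R_eq = 4.458 Ω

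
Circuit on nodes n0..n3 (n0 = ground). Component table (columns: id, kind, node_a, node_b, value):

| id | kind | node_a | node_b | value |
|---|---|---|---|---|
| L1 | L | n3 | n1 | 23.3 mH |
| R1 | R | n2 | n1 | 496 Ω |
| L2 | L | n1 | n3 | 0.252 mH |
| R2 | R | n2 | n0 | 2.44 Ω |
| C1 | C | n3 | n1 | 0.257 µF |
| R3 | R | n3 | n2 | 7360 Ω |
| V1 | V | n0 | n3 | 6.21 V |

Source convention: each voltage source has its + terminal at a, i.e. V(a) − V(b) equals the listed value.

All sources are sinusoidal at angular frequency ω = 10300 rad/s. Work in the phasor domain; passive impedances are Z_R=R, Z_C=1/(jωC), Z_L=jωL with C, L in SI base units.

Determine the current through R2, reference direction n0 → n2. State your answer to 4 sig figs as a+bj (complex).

MNA unknowns: 3 node voltages V₁..V_3 plus 1 source current (V1)
L1: Y=0.000-0.004167j on G[3,1]
R1: Y=0.002016+0.000j on G[2,1]
L2: Y=0.000-0.3853j on G[1,3]
R2: Y=0.4098+0.000j on G[2,0]
C1: Y=0.000+0.002647j on G[3,1]
R3: Y=0.0001359+0.000j on G[3,2]
V1: row V0−V3=6.21, i_V1 at 0,3
solve → V1=-6.210+0.03220j, V2=-0.03244+0.0001576j, V3=-6.210+0.000j
aux → i_V1=-0.01329+6.458e-05j

0.01329-6.458e-05j A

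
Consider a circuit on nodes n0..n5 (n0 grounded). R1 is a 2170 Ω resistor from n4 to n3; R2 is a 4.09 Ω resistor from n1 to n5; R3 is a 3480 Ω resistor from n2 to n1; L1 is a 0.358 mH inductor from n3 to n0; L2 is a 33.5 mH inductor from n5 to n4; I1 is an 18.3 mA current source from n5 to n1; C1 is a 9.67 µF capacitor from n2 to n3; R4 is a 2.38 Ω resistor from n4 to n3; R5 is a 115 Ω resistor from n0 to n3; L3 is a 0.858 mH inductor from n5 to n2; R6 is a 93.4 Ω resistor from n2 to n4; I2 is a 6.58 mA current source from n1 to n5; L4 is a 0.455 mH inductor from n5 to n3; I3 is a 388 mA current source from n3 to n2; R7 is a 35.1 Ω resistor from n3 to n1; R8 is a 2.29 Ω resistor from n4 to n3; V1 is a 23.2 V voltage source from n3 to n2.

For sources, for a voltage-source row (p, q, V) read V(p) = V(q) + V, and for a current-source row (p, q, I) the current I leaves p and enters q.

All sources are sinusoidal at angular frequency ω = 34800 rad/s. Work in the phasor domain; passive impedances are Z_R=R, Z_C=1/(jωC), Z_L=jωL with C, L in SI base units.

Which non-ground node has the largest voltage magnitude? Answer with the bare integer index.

Element admittances at ω=34800 rad/s:
  Y(R1) = 0.0004608+0.000j S between n4,n3
  Y(R2) = 0.2445+0.000j S between n1,n5
  Y(R3) = 0.0002874+0.000j S between n2,n1
  Y(L1) = 0.000-0.08027j S between n3,n0
  Y(L2) = 0.000-0.0008578j S between n5,n4
  I1: injects 0.0183 A into n1 (from n5)
  Y(C1) = 0.000+0.3365j S between n2,n3
  Y(R4) = 0.4202+0.000j S between n4,n3
  Y(R5) = 0.008696+0.000j S between n0,n3
  Y(L3) = 0.000-0.03349j S between n5,n2
  Y(R6) = 0.01071+0.000j S between n2,n4
  I2: injects 0.00658 A into n5 (from n1)
  Y(L4) = 0.000-0.06316j S between n5,n3
  I3: injects 0.388 A into n2 (from n3)
  Y(R7) = 0.02849+0.000j S between n3,n1
  Y(R8) = 0.4367+0.000j S between n4,n3
  V1: constraint V(n3)−V(n2) = 23.2
Assemble and solve the 6×6 MNA system:
  V(n1)=-6.665+1.699j  V(n2)=-23.20+0.000j  V(n3)=0.000+0.000j  V(n4)=-0.2843+0.007101j  V(n5)=-7.470+1.899j
  i(V1)=-0.7017-7.281j

2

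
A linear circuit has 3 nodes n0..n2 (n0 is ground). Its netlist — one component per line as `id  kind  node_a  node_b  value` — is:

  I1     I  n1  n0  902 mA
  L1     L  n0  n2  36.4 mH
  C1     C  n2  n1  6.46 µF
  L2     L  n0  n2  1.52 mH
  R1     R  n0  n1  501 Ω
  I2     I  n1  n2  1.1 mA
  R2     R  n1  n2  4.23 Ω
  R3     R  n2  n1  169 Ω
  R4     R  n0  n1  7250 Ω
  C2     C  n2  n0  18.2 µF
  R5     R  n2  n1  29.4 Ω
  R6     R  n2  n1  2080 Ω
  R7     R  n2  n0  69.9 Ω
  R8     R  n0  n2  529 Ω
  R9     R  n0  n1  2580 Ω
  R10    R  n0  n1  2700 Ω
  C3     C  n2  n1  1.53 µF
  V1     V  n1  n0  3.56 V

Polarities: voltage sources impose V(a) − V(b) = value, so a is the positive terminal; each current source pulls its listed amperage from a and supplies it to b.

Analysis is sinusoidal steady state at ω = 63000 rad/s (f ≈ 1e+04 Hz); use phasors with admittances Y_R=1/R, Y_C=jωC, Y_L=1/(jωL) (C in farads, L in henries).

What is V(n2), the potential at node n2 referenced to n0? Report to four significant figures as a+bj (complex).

Apply KCL at each of the 2 non-ground nodes and solve the resulting linear system.
Node n1: branches {I1, C1, R1, I2, R2, R3, R4, R5, R6, R9, R10, C3, V1} → V_1 = 3.560+0.000j
Node n2: branches {L1, C1, L2, I2, R2, R3, C2, R5, R6, R7, R8, C3} → V_2 = 1.164-0.3939j
Source currents: i(V1)=-1.378-1.315j

1.164-0.3939j V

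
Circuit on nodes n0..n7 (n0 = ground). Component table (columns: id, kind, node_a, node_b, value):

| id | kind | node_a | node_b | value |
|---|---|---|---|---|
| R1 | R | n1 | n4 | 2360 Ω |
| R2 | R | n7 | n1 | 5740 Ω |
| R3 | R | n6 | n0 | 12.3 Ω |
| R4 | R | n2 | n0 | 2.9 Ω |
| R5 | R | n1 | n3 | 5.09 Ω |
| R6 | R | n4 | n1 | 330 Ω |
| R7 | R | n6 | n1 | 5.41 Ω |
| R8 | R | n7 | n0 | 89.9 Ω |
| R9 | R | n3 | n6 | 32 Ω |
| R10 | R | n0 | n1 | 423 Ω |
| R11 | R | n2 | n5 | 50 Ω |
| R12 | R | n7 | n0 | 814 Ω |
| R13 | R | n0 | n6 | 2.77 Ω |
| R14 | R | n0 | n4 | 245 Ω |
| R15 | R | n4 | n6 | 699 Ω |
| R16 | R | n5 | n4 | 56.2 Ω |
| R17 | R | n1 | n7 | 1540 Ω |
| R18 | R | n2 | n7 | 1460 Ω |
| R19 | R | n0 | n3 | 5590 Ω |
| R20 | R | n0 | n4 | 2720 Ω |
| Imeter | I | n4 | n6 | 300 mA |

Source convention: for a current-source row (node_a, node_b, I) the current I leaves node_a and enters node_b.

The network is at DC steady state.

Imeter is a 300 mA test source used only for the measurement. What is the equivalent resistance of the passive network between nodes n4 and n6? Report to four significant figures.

Apply KCL at each of the 7 non-ground nodes and solve the resulting linear system.
Node n1: branches {R1, R2, R5, R6, R7, R10, R17} → V_1 = 0.2246
Node n2: branches {R4, R11, R18} → V_2 = -0.4281
Node n3: branches {R5, R9, R19} → V_3 = 0.2615
Node n4: branches {R1, R6, R14, R15, R16, R20, Imeter} → V_4 = -16.14
Node n5: branches {R11, R16} → V_5 = -7.823
Node n6: branches {R3, R7, R9, R13, R15, Imeter} → V_6 = 0.4950
Node n7: branches {R2, R8, R12, R17, R18} → V_7 = -0.007811

R_eq = 55.44 Ω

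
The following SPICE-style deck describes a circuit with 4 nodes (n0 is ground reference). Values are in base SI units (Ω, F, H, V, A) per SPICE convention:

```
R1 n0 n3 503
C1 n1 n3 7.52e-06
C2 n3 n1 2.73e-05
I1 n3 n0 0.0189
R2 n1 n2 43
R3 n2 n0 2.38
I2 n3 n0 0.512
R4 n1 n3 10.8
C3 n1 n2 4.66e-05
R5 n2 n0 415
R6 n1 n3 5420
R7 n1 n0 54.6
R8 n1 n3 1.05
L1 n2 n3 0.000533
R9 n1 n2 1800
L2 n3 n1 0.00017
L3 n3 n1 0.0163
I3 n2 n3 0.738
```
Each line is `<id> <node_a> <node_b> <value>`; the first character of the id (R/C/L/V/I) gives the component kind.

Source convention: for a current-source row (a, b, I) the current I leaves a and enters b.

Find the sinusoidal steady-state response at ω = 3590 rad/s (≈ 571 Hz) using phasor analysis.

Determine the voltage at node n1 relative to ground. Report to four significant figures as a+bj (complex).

MNA unknowns: 3 node voltages V₁..V_3
R1: Y=0.001988+0.000j on G[0,3]
C1: Y=0.000+0.02700j on G[1,3]
C2: Y=0.000+0.09801j on G[3,1]
I1: z[3]−=0.0189, z[0]+=0.0189
R2: Y=0.02326+0.000j on G[1,2]
R3: Y=0.4202+0.000j on G[2,0]
I2: z[3]−=0.512, z[0]+=0.512
R4: Y=0.09259+0.000j on G[1,3]
C3: Y=0.000+0.1673j on G[1,2]
R5: Y=0.002410+0.000j on G[2,0]
R6: Y=0.0001845+0.000j on G[1,3]
R7: Y=0.01832+0.000j on G[1,0]
R8: Y=0.9524+0.000j on G[1,3]
L1: Y=0.000-0.5226j on G[2,3]
R9: Y=0.0005556+0.000j on G[1,2]
L2: Y=0.000-1.639j on G[3,1]
L3: Y=0.000-0.01709j on G[3,1]
I3: z[2]−=0.738, z[3]+=0.738
solve → V1=-1.027+0.6573j, V2=-1.207-0.03139j, V3=-1.092+0.6173j

-1.027+0.6573j V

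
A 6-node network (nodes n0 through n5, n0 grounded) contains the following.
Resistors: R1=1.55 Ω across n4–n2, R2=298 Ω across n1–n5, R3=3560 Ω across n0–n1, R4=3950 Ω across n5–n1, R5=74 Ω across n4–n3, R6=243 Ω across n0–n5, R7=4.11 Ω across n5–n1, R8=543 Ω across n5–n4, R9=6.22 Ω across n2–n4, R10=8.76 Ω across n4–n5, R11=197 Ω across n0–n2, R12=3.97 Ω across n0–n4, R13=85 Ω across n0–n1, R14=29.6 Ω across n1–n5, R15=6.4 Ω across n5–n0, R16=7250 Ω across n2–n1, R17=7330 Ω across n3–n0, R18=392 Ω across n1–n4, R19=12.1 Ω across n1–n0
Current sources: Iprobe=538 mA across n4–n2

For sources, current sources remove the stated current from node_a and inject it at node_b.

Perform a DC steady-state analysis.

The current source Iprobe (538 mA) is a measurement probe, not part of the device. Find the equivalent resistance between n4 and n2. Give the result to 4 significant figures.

R_eq = 1.233 Ω

MNA unknowns: 5 node voltages V₁..V_5
R1: Y=0.6452 on G[4,2]
R2: Y=0.003356 on G[1,5]
R3: Y=0.0002809 on G[0,1]
R4: Y=0.0002532 on G[5,1]
R5: Y=0.01351 on G[4,3]
R6: Y=0.004115 on G[0,5]
R7: Y=0.2433 on G[5,1]
R8: Y=0.001842 on G[5,4]
R9: Y=0.1608 on G[2,4]
R10: Y=0.1142 on G[4,5]
R11: Y=0.005076 on G[0,2]
R12: Y=0.2519 on G[0,4]
R13: Y=0.01176 on G[0,1]
R14: Y=0.03378 on G[1,5]
R15: Y=0.1562 on G[5,0]
R16: Y=0.0001379 on G[2,1]
R17: Y=0.0001364 on G[3,0]
R18: Y=0.002551 on G[1,4]
R19: Y=0.08264 on G[1,0]
Iprobe: z[4]−=0.538, z[2]+=0.538
solve → V1=-0.002256, V2=0.6531, V3=-0.01013, V4=-0.01023, V5=-0.003267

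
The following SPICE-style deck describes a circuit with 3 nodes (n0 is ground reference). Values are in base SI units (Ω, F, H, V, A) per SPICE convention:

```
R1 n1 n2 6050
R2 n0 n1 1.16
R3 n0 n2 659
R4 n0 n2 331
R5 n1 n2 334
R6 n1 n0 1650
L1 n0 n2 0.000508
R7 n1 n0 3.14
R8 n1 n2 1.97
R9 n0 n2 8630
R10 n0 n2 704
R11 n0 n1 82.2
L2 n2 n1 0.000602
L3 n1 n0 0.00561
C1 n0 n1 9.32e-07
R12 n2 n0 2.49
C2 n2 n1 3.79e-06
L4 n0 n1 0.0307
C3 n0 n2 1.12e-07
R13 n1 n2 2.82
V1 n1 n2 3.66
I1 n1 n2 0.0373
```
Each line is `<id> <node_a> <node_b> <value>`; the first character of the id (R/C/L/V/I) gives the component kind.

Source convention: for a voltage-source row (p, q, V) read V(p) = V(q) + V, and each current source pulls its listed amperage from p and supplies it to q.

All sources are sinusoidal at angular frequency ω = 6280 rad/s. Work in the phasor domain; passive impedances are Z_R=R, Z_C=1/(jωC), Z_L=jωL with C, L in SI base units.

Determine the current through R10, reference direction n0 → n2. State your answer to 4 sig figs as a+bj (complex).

MNA unknowns: 2 node voltages V₁..V_2 plus 1 source current (V1)
R1: Y=0.0001653+0.000j on G[1,2]
R2: Y=0.8621+0.000j on G[0,1]
R3: Y=0.001517+0.000j on G[0,2]
R4: Y=0.003021+0.000j on G[0,2]
R5: Y=0.002994+0.000j on G[1,2]
R6: Y=0.0006061+0.000j on G[1,0]
L1: Y=0.000-0.3135j on G[0,2]
R7: Y=0.3185+0.000j on G[1,0]
R8: Y=0.5076+0.000j on G[1,2]
R9: Y=0.0001159+0.000j on G[0,2]
R10: Y=0.001420+0.000j on G[0,2]
R11: Y=0.01217+0.000j on G[0,1]
L2: Y=0.000-0.2645j on G[2,1]
L3: Y=0.000-0.02838j on G[1,0]
C1: Y=0.000+0.005853j on G[0,1]
R12: Y=0.4016+0.000j on G[2,0]
C2: Y=0.000+0.02380j on G[2,1]
L4: Y=0.000-0.005187j on G[0,1]
C3: Y=0.000+0.0007034j on G[0,2]
R13: Y=0.3546+0.000j on G[1,2]
V1: row V1−V2=3.66, i_V1 at 1,2
I1: z[1]−=0.0373, z[2]+=0.0373
solve → V1=1.037-0.4944j, V2=-2.623-0.4944j
aux → i_V1=-4.429+1.500j

0.003726+0.0007023j A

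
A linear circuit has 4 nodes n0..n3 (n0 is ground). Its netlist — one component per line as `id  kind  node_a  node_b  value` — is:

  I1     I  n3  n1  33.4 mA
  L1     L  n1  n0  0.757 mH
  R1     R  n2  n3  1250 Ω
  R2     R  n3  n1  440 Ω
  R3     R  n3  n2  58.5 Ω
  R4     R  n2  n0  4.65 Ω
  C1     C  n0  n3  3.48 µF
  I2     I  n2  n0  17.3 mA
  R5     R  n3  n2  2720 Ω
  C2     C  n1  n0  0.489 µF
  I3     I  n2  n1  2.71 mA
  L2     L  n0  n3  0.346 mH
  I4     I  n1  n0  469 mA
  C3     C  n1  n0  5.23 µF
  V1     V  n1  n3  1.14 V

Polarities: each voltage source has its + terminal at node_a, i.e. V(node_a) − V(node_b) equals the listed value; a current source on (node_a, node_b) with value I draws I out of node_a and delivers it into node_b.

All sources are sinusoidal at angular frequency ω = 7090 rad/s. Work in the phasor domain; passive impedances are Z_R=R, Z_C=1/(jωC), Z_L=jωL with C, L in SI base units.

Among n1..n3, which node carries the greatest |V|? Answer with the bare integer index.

1

Apply KCL at each of the 3 non-ground nodes and solve the resulting linear system.
Node n1: branches {I1, L1, R2, C2, I3, I4, C3, V1} → V_1 = 0.7979-0.8740j
Node n2: branches {R1, R3, R4, I2, R5, I3} → V_2 = -0.1125-0.06841j
Node n3: branches {I1, R1, R2, R3, C1, R5, L2, V1} → V_3 = -0.3421-0.8740j
Source currents: i(V1)=-0.3081+0.1163j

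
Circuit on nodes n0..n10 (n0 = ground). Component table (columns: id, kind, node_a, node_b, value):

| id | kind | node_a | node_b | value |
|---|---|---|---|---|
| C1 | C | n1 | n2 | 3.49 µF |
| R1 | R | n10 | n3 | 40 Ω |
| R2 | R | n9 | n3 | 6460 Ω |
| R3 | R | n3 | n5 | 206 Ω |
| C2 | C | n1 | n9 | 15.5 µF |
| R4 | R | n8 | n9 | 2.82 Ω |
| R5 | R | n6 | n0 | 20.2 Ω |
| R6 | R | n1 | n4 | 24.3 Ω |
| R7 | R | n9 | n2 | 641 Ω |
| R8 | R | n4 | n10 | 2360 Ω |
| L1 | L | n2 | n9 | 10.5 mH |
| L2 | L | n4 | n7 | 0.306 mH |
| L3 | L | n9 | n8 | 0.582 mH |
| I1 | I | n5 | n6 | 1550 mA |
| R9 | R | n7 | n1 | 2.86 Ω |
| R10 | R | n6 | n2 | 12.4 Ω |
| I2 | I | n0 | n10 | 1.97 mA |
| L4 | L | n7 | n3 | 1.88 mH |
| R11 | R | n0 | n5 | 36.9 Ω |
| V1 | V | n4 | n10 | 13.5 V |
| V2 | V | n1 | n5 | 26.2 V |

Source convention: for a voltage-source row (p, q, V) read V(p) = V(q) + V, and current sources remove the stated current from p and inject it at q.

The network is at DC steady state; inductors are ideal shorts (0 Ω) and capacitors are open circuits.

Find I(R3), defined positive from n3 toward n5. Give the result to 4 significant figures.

Apply KCL at each of the 10 non-ground nodes and solve the resulting linear system.
Node n1: branches {C1, C2, R6, R9, V2} → V_1 = -30.57
Node n2: branches {C1, R7, L1, R10} → V_2 = 31.00
Node n3: branches {R1, R2, R3, L4} → V_3 = -30.86
Node n4: branches {R6, R8, L2, V1} → V_4 = -30.86
Node n5: branches {R3, I1, R11, V2} → V_5 = -56.77
Node n6: branches {R5, I1, R10} → V_6 = 31.12
Node n7: branches {L2, R9, L4} → V_7 = -30.86
Node n8: branches {R4, L3} → V_8 = 31.00
Node n9: branches {R2, C2, R4, R7, L1, L3} → V_9 = 31.00
Node n10: branches {R1, R8, I2, V1} → V_10 = -44.36
Source currents: i(L1)=0.009576, i(L2)=0.3515, i(L3)=0.000, i(L4)=0.4537, i(V1)=-0.3452, i(V2)=-0.1142

0.1258 A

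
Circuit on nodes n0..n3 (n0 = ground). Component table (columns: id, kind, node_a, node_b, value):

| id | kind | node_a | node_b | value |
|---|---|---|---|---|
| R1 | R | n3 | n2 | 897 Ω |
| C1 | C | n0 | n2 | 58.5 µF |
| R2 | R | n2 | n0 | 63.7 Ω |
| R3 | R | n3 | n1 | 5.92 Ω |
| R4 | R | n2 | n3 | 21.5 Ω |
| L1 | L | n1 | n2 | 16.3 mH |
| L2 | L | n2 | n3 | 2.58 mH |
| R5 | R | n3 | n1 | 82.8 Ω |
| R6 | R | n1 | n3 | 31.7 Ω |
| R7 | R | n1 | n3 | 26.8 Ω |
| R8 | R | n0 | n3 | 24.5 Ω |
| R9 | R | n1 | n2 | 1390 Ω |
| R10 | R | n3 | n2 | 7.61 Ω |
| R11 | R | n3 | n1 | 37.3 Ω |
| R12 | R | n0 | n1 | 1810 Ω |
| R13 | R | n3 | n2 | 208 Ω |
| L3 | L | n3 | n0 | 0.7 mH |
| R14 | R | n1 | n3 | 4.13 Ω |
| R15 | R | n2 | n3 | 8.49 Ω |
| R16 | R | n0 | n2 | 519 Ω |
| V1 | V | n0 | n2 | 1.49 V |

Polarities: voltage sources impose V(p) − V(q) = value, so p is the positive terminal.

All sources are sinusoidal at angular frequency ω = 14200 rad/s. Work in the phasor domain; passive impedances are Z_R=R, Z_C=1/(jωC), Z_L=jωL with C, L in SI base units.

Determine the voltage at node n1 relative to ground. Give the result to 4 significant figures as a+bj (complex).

-1.184-0.3165j V

Apply KCL at each of the 3 non-ground nodes and solve the resulting linear system.
Node n1: branches {R3, L1, R5, R6, R7, R9, R11, R12, R14} → V_1 = -1.184-0.3165j
Node n2: branches {R1, C1, R2, R4, L1, L2, R9, R10, R13, R15, R16, V1} → V_2 = -1.490+0.000j
Node n3: branches {R1, R3, R4, L2, R5, R6, R7, R8, R10, R11, R13, L3, R14, R15} → V_3 = -1.188-0.3198j
Source currents: i(V1)=-0.1076-1.131j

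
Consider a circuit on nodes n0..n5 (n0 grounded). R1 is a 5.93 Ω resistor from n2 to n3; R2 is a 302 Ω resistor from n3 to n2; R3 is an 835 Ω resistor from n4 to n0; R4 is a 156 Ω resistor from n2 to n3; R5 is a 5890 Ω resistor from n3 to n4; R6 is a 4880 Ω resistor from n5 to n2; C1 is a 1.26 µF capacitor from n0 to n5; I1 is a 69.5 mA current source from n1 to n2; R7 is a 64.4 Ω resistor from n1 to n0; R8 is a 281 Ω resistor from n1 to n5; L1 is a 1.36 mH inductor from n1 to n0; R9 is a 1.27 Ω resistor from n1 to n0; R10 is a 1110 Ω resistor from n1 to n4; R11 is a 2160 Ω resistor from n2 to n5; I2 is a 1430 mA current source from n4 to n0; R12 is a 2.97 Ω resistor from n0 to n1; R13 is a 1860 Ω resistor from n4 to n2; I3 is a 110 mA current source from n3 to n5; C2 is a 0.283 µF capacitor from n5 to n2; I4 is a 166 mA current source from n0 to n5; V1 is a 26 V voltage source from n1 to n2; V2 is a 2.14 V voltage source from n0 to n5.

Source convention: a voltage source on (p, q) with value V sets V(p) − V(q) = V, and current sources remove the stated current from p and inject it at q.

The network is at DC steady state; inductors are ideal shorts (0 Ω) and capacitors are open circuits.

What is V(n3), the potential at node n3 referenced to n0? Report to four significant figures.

Apply KCL at each of the 5 non-ground nodes and solve the resulting linear system.
Node n1: branches {I1, R7, R8, L1, R9, R10, R12, V1} → V_1 = 0.000
Node n2: branches {R1, R2, R4, R6, I1, R11, R13, C2, V1} → V_2 = -26.00
Node n3: branches {R1, R2, R4, R5, I3} → V_3 = -27.08
Node n4: branches {R3, R5, R10, I2, R13} → V_4 = -516.3
Node n5: branches {R6, C1, R8, R11, I3, C2, I4, V2} → V_5 = -2.140
Source currents: i(L1)=-0.9134, i(V1)=0.3712, i(V2)=-0.2677

-27.08 V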